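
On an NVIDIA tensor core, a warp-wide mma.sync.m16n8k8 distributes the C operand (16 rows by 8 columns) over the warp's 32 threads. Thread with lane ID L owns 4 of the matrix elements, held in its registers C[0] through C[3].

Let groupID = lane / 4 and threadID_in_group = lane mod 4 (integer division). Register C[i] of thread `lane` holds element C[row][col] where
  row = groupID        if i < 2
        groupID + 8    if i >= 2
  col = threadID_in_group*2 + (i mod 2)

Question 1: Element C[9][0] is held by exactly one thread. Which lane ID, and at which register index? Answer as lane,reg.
4,2

r=9⇒gr=1,Rb=1  c=0⇒th=0,odd=0
L=1*4+0=4  i=1*2+0=2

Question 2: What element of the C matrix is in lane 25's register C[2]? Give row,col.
14,2

lane 25: gid=6 (25/4), tid=1 (25%4)
i=2: r=6+8=14, c=1*2+0=2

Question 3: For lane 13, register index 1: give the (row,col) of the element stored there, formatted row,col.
3,3

lane 13→13/4=3, 13 mod 4=1
i=1  r:3+0→3  c:2·1+1→3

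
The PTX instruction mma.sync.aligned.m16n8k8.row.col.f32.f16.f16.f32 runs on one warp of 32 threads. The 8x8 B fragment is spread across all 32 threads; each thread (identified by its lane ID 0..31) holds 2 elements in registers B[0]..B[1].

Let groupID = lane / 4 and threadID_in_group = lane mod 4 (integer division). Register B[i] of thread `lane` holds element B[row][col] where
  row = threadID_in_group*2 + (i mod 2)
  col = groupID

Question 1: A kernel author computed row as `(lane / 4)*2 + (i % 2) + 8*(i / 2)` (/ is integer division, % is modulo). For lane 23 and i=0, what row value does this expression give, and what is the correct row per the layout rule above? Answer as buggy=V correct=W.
`(lane / 4)*2 + (i % 2) + 8*(i / 2)`[23,0]->10
lane 23->23/4=5, 23 mod 4=3
i=0  r:2·3+0->6  c:5
row: 10 vs 6

buggy=10 correct=6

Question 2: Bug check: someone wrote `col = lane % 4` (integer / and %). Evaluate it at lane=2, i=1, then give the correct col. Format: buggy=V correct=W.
`lane % 4`[2,1]→2
2: G=0,T=2
[1] (2*2+1,0) = (5,0)
col: 2 vs 0

buggy=2 correct=0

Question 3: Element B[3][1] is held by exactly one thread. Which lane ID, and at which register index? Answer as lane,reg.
5,1

c=1⇒gr=1  r=3⇒th=1,odd=1
L=1*4+1=5  i=1=1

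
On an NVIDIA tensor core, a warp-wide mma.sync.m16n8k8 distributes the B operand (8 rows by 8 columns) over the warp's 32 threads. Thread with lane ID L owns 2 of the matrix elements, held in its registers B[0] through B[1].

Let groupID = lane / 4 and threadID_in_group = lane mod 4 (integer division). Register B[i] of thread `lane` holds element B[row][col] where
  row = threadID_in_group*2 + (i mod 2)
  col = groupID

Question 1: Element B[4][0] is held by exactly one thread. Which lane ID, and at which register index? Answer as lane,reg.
2,0

c=0⇒gr=0  r=4⇒th=2,odd=0
L=0*4+2=2  i=0=0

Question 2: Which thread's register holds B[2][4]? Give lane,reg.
17,0

c=4->g=4  r=2->t=1,b0=0
L=4*4+1=17  i=0=0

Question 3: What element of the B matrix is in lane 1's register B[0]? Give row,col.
lane 1: G=0 (1/4), T=1 (1%4)
i=0: r=1*2+0=2, c=G=0

2,0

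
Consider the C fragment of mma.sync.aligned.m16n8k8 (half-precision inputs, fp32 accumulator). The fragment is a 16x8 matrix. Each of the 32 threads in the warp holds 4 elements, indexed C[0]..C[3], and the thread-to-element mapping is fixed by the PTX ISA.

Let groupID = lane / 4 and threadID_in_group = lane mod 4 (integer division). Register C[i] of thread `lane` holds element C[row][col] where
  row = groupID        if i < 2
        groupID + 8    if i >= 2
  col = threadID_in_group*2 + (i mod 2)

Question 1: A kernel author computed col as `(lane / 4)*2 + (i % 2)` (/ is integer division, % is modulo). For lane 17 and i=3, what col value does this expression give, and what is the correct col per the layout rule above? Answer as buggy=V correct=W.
buggy=9 correct=3

`(lane / 4)*2 + (i % 2)`[17,3]->9
lane 17: gid=4 (17/4), tid=1 (17%4)
i=3: r=4+8=12, c=1*2+1=3
col: 9 vs 3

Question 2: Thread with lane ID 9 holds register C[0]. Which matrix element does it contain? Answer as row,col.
lane 9: grp=2 (9/4), tig=1 (9%4)
i=0: r=2+0=2, c=1*2+0=2

2,2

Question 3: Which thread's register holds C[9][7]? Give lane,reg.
7,3

r: 9->gid=1,r8=1  c: 7->tid=3,i&1=1
L=1*4+3=7  i=1*2+1=3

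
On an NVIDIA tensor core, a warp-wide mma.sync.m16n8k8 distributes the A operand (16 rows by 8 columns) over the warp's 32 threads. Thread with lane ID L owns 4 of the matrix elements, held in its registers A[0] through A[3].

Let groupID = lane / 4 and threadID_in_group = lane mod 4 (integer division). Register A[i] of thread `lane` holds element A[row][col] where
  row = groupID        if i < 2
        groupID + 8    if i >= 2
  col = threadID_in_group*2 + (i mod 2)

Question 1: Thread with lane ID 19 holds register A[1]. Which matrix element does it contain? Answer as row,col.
4,7

L=19→G=19>>2=4, T=19&3=3
[1]→row 4+0=4  col 3·2+1=7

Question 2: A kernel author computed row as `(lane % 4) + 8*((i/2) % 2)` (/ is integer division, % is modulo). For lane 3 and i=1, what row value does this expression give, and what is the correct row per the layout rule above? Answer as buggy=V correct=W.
buggy=3 correct=0

`(lane % 4) + 8*((i/2) % 2)`[3,1]⇒3
3: gr=0,th=3
[1] (0+0,3*2+1) = (0,7)
row: 3 vs 0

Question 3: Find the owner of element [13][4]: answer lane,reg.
22,2

r=13->g=5,rb=1  c=4->t=2,b0=0
L=5*4+2=22  i=1*2+0=2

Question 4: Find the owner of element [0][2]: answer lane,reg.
1,0

r=0->g=0,rb=0  c=2->t=1,b0=0
L=0*4+1=1  i=0*2+0=0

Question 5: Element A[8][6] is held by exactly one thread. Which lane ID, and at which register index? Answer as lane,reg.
r=8→G=0,rhi=1  c=6→T=3,p=0
L=0*4+3=3  i=1*2+0=2

3,2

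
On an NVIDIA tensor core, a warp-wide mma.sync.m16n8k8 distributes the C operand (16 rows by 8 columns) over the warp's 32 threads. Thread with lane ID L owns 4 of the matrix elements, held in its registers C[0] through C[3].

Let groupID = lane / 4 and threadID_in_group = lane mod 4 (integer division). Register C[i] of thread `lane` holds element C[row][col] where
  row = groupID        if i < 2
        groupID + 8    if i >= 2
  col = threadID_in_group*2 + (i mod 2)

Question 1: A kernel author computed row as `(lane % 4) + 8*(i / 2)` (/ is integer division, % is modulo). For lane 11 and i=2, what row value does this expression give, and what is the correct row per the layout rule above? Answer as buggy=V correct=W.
buggy=11 correct=10

`(lane % 4) + 8*(i / 2)`[11,2]→11
L=11→G=11>>2=2, T=11&3=3
[2]→row 2+8=10  col 3·2+0=6
row: 11 vs 10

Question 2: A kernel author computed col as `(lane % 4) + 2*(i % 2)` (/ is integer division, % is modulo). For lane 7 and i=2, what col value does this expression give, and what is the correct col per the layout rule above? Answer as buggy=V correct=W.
buggy=3 correct=6

`(lane % 4) + 2*(i % 2)`[7,2]=>3
L=7=>grp=7>>2=1, tig=7&3=3
[2]=>row 1+8=9  col 3·2+0=6
col: 3 vs 6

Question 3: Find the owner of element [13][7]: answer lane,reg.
23,3

r=13→G=5,rhi=1  c=7→T=3,p=1
L=5*4+3=23  i=1*2+1=3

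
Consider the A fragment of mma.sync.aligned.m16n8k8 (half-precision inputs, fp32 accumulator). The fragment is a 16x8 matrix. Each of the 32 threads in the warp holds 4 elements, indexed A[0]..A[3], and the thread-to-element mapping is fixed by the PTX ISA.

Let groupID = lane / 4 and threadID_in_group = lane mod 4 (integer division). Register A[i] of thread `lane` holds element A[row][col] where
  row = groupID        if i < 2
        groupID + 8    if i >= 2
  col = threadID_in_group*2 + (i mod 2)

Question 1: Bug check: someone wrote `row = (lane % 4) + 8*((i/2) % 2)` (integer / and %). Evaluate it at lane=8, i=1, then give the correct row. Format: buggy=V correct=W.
`(lane % 4) + 8*((i/2) % 2)`[8,1]→0
lane 8→8/4=2, 8 mod 4=0
i=1  r:2+0→2  c:2·0+1→1
row: 0 vs 2

buggy=0 correct=2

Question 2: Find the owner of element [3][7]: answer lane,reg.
15,1

r=3⇒gr=3,Rb=0  c=7⇒th=3,odd=1
L=3*4+3=15  i=0*2+1=1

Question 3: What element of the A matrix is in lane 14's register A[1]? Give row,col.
3,5

lane 14: grp=3 (14/4), tig=2 (14%4)
i=1: r=3+0=3, c=2*2+1=5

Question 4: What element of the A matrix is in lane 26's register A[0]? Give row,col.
L=26→G=26>>2=6, T=26&3=2
[0]→row 6+0=6  col 2·2+0=4

6,4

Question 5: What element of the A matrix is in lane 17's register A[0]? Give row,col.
lane 17->17/4=4, 17 mod 4=1
i=0  r:4+0->4  c:2·1+0->2

4,2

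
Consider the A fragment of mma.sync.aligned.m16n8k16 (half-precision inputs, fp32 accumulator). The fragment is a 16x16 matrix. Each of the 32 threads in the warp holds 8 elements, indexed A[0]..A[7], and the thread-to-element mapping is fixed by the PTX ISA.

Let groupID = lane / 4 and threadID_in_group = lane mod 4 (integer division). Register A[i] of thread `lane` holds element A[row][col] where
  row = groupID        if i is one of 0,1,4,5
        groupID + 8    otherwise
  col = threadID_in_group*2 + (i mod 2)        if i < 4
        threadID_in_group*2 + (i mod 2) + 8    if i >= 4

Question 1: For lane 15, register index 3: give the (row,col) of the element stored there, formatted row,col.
lane 15->15/4=3, 15 mod 4=3
i=3  r:3+8->11  c:2·3+1+0->7

11,7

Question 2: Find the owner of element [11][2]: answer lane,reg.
r=11→G=3,rhi=1  c=2→chi=0,T=1,p=0
L=3*4+1=13  i=0*4+1*2+0=2

13,2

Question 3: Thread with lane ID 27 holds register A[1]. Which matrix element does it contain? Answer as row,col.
6,7

lane 27: grp=6 (27/4), tig=3 (27%4)
i=1: r=6+0=6, c=3*2+1+0=7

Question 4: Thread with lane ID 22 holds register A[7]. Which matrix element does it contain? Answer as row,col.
13,13

L=22→G=22>>2=5, T=22&3=2
[7]→row 5+8=13  col 2·2+1+8=13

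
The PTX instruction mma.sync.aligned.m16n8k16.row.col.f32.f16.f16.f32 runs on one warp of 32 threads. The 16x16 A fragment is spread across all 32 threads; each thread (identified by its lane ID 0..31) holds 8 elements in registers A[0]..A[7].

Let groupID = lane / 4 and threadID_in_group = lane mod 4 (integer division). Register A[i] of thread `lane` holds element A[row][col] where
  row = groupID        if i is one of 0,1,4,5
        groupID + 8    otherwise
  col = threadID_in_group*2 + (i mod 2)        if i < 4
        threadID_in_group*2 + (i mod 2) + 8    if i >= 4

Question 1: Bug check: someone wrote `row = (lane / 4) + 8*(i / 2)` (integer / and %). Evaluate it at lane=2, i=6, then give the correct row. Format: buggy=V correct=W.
buggy=24 correct=8

`(lane / 4) + 8*(i / 2)`[2,6]->24
L=2->gid=2>>2=0, tid=2&3=2
[6]->row 0+8=8  col 2·2+0+8=12
row: 24 vs 8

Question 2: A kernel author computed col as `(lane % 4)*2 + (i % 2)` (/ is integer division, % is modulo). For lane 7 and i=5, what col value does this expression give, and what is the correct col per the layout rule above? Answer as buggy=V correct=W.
`(lane % 4)*2 + (i % 2)`[7,5]⇒7
7: gr=1,th=3
[5] (1+0,3*2+1+8) = (1,15)
col: 7 vs 15

buggy=7 correct=15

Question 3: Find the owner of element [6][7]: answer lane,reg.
r:6=>grp=6,rB=0  c:7=>cB=0,tig=3,lo=1
L=6*4+3=27  i=0*4+0*2+1=1

27,1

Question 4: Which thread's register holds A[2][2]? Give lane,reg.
r=2→G=2,rhi=0  c=2→chi=0,T=1,p=0
L=2*4+1=9  i=0*4+0*2+0=0

9,0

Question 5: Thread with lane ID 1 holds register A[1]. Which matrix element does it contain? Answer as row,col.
lane 1⇒1/4=0, 1 mod 4=1
i=1  r:0+0⇒0  c:2·1+1+0⇒3

0,3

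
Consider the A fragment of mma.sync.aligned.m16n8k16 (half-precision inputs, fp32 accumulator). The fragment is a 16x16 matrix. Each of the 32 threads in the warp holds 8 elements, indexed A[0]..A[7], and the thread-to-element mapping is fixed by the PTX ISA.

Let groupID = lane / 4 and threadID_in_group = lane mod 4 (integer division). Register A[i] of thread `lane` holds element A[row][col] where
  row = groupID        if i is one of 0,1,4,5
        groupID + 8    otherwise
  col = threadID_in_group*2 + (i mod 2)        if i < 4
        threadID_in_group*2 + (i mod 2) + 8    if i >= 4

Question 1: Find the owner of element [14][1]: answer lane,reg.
24,3

r: 14->gid=6,r8=1  c: 1->c8=0,tid=0,i&1=1
L=6*4+0=24  i=0*4+1*2+1=3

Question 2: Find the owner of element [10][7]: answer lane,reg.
r=10⇒gr=2,Rb=1  c=7⇒Cb=0,th=3,odd=1
L=2*4+3=11  i=0*4+1*2+1=3

11,3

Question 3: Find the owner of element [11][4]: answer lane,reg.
r=11->g=3,rb=1  c=4->cb=0,t=2,b0=0
L=3*4+2=14  i=0*4+1*2+0=2

14,2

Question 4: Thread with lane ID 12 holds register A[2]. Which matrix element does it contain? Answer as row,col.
L=12=>grp=12>>2=3, tig=12&3=0
[2]=>row 3+8=11  col 0·2+0+0=0

11,0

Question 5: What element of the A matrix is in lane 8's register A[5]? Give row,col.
8: g=2,t=0
[5] (2+0,0*2+1+8) = (2,9)

2,9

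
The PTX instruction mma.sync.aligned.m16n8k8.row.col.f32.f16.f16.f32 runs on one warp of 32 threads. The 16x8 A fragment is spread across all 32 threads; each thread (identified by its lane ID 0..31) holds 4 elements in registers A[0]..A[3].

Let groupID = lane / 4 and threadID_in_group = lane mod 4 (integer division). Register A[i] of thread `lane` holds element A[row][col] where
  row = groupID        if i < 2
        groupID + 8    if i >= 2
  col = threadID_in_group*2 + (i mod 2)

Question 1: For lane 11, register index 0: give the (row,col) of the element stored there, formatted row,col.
2,6

L=11=>grp=11>>2=2, tig=11&3=3
[0]=>row 2+0=2  col 3·2+0=6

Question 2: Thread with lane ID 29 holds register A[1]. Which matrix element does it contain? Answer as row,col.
7,3

29: G=7,T=1
[1] (7+0,1*2+1) = (7,3)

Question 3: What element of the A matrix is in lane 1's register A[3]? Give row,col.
L=1=>grp=1>>2=0, tig=1&3=1
[3]=>row 0+8=8  col 1·2+1=3

8,3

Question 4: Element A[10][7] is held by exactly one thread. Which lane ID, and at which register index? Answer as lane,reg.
11,3

r=10⇒gr=2,Rb=1  c=7⇒th=3,odd=1
L=2*4+3=11  i=1*2+1=3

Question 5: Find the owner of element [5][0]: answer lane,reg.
20,0

r: 5->gid=5,r8=0  c: 0->tid=0,i&1=0
L=5*4+0=20  i=0*2+0=0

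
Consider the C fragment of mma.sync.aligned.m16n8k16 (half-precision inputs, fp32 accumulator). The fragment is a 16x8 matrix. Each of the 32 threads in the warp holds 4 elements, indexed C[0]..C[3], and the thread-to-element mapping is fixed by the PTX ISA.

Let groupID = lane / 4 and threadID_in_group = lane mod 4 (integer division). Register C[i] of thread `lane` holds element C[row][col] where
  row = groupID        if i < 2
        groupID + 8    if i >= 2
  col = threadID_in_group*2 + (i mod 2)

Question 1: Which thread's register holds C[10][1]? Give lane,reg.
r=10→G=2,rhi=1  c=1→T=0,p=1
L=2*4+0=8  i=1*2+1=3

8,3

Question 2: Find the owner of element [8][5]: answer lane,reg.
r: 8->gid=0,r8=1  c: 5->tid=2,i&1=1
L=0*4+2=2  i=1*2+1=3

2,3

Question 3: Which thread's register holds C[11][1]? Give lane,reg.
12,3

r=11⇒gr=3,Rb=1  c=1⇒th=0,odd=1
L=3*4+0=12  i=1*2+1=3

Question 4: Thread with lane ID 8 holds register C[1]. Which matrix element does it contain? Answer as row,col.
2,1

lane 8: g=2 (8/4), t=0 (8%4)
i=1: r=2+0=2, c=0*2+1=1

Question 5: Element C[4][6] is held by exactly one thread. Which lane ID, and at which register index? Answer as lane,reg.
19,0

r: 4->gid=4,r8=0  c: 6->tid=3,i&1=0
L=4*4+3=19  i=0*2+0=0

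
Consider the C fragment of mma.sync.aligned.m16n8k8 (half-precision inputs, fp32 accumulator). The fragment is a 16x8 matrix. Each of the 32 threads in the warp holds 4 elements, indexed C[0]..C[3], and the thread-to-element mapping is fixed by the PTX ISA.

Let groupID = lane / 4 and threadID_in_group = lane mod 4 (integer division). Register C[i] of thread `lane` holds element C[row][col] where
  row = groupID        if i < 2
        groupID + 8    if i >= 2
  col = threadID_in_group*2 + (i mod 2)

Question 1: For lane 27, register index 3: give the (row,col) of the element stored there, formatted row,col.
lane 27: gr=6 (27/4), th=3 (27%4)
i=3: r=6+8=14, c=3*2+1=7

14,7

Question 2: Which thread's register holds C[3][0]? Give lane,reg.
r=3->g=3,rb=0  c=0->t=0,b0=0
L=3*4+0=12  i=0*2+0=0

12,0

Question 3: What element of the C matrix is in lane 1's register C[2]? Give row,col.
8,2

L=1⇒gr=1>>2=0, th=1&3=1
[2]⇒row 0+8=8  col 1·2+0=2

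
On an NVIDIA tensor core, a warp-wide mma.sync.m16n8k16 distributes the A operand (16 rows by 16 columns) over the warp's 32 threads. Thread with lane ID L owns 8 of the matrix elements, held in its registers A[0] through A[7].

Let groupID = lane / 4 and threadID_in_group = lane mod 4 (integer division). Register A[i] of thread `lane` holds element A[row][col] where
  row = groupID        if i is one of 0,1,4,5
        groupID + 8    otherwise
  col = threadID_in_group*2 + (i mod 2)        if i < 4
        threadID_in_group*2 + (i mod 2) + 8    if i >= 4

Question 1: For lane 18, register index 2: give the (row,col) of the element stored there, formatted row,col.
12,4

lane 18->18/4=4, 18 mod 4=2
i=2  r:4+8->12  c:2·2+0+0->4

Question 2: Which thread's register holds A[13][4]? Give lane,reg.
22,2

r: 13->gid=5,r8=1  c: 4->c8=0,tid=2,i&1=0
L=5*4+2=22  i=0*4+1*2+0=2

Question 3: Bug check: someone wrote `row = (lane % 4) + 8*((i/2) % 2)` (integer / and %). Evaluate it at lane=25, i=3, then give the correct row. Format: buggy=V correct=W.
`(lane % 4) + 8*((i/2) % 2)`[25,3]->9
L=25->g=25>>2=6, t=25&3=1
[3]->row 6+8=14  col 1·2+1+0=3
row: 9 vs 14

buggy=9 correct=14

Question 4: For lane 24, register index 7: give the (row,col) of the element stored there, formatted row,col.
14,9

lane 24: gr=6 (24/4), th=0 (24%4)
i=7: r=6+8=14, c=0*2+1+8=9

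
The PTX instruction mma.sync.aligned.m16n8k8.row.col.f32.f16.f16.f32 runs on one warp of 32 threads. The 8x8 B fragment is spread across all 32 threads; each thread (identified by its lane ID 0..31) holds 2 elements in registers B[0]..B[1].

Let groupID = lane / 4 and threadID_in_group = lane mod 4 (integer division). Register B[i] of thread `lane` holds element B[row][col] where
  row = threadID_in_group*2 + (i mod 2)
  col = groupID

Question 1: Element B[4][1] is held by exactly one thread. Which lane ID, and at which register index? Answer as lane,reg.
6,0

c=1→G=1  r=4→T=2,p=0
L=1*4+2=6  i=0=0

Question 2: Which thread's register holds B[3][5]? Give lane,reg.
c:5=>grp=5  r:3=>tig=1,lo=1
L=5*4+1=21  i=1=1

21,1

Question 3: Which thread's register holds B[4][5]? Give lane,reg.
c: 5->gid=5  r: 4->tid=2,i&1=0
L=5*4+2=22  i=0=0

22,0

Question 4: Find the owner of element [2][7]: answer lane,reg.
c=7->g=7  r=2->t=1,b0=0
L=7*4+1=29  i=0=0

29,0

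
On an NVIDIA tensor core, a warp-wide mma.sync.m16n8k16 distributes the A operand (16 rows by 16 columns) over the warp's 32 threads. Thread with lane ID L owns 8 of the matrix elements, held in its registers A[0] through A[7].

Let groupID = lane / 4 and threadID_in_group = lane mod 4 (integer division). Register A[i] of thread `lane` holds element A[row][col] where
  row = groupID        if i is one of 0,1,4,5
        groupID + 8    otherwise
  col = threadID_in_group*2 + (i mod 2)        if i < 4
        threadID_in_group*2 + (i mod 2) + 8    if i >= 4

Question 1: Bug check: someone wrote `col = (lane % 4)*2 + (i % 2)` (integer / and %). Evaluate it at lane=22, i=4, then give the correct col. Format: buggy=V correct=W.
`(lane % 4)*2 + (i % 2)`[22,4]⇒4
L=22⇒gr=22>>2=5, th=22&3=2
[4]⇒row 5+0=5  col 2·2+0+8=12
col: 4 vs 12

buggy=4 correct=12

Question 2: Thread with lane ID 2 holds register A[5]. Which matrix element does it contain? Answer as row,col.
0,13

lane 2: gr=0 (2/4), th=2 (2%4)
i=5: r=0+0=0, c=2*2+1+8=13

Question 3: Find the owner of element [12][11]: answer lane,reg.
17,7

r=12->g=4,rb=1  c=11->cb=1,t=1,b0=1
L=4*4+1=17  i=1*4+1*2+1=7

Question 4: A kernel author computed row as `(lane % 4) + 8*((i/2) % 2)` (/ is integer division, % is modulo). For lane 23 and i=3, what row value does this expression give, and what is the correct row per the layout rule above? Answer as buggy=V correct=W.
`(lane % 4) + 8*((i/2) % 2)`[23,3]->11
L=23->g=23>>2=5, t=23&3=3
[3]->row 5+8=13  col 3·2+1+0=7
row: 11 vs 13

buggy=11 correct=13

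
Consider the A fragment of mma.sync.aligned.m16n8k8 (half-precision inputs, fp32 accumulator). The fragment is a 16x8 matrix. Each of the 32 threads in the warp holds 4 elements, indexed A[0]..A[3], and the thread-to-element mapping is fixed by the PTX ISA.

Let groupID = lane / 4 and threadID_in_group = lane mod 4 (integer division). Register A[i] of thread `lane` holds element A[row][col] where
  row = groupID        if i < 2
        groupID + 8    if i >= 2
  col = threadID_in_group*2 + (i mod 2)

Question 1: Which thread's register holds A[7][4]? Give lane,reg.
30,0

r=7→G=7,rhi=0  c=4→T=2,p=0
L=7*4+2=30  i=0*2+0=0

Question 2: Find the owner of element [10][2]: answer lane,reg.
r=10⇒gr=2,Rb=1  c=2⇒th=1,odd=0
L=2*4+1=9  i=1*2+0=2

9,2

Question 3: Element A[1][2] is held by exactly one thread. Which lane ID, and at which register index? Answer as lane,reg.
5,0

r: 1->gid=1,r8=0  c: 2->tid=1,i&1=0
L=1*4+1=5  i=0*2+0=0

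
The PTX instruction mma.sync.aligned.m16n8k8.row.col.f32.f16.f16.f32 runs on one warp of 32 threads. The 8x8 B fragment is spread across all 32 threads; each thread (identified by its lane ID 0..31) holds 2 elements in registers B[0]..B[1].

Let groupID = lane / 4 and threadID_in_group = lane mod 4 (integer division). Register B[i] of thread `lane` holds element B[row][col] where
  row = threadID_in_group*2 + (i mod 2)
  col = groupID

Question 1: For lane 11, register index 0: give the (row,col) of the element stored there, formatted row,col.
11: gr=2,th=3
[0] (3*2+0,2) = (6,2)

6,2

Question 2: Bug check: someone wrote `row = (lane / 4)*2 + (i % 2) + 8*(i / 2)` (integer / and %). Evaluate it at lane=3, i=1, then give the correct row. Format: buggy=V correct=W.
buggy=1 correct=7

`(lane / 4)*2 + (i % 2) + 8*(i / 2)`[3,1]=>1
3: grp=0,tig=3
[1] (3*2+1,0) = (7,0)
row: 1 vs 7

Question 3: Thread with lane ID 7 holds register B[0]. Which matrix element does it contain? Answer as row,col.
lane 7: G=1 (7/4), T=3 (7%4)
i=0: r=3*2+0=6, c=G=1

6,1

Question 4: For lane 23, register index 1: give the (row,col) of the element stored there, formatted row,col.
7,5

L=23→G=23>>2=5, T=23&3=3
[1]→row 3·2+1=7  col G=5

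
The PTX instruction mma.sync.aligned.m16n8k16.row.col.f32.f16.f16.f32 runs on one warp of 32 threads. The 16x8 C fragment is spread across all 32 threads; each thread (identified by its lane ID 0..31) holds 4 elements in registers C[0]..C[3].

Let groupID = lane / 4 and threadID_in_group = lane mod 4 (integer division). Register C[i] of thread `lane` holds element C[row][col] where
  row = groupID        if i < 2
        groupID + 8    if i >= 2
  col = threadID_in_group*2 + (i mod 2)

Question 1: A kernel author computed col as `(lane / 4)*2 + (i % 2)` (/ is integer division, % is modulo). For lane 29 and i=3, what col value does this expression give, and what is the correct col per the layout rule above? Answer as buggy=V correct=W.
`(lane / 4)*2 + (i % 2)`[29,3]=>15
29: grp=7,tig=1
[3] (7+8,1*2+1) = (15,3)
col: 15 vs 3

buggy=15 correct=3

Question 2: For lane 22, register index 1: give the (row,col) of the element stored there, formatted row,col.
5,5

22: grp=5,tig=2
[1] (5+0,2*2+1) = (5,5)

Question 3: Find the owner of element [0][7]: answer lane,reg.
3,1

r=0->g=0,rb=0  c=7->t=3,b0=1
L=0*4+3=3  i=0*2+1=1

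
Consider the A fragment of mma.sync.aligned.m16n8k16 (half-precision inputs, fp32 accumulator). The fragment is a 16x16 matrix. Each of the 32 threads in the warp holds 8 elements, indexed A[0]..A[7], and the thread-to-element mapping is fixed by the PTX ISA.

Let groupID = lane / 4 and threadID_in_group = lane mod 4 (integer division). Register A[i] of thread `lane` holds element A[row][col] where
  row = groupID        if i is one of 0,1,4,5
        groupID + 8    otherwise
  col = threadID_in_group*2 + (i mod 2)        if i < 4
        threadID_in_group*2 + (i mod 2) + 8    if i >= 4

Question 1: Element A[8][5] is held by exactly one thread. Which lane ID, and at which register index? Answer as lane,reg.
2,3

r=8⇒gr=0,Rb=1  c=5⇒Cb=0,th=2,odd=1
L=0*4+2=2  i=0*4+1*2+1=3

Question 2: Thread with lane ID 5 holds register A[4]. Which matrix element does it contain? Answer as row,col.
1,10

lane 5: G=1 (5/4), T=1 (5%4)
i=4: r=1+0=1, c=1*2+0+8=10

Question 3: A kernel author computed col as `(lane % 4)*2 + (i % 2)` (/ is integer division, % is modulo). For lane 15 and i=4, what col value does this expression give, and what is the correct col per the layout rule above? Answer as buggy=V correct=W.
buggy=6 correct=14

`(lane % 4)*2 + (i % 2)`[15,4]=>6
15: grp=3,tig=3
[4] (3+0,3*2+0+8) = (3,14)
col: 6 vs 14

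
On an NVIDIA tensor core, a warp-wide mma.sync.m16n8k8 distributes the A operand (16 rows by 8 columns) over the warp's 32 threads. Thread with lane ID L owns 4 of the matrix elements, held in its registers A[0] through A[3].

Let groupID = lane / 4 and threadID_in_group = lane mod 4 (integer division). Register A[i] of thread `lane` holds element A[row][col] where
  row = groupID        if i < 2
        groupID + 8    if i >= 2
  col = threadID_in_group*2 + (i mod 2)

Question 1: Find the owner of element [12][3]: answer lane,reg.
17,3

r=12⇒gr=4,Rb=1  c=3⇒th=1,odd=1
L=4*4+1=17  i=1*2+1=3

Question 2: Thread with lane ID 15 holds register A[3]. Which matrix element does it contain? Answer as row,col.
lane 15→15/4=3, 15 mod 4=3
i=3  r:3+8→11  c:2·3+1→7

11,7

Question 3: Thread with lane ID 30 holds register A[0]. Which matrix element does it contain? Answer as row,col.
30: G=7,T=2
[0] (7+0,2*2+0) = (7,4)

7,4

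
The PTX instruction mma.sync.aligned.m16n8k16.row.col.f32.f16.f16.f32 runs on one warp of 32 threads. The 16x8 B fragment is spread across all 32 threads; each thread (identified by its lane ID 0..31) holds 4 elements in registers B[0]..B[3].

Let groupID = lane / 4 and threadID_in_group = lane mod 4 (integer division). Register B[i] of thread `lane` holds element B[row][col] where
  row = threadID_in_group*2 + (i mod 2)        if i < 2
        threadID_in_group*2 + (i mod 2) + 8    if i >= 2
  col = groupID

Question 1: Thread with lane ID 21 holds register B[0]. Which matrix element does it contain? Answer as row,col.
2,5

lane 21→21/4=5, 21 mod 4=1
i=0  r:2·1+0+0→2  c:5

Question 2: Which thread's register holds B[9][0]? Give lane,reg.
0,3

c=0→G=0  r=9→rhi=1,T=0,p=1
L=0*4+0=0  i=1*2+1=3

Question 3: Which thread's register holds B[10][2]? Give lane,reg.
9,2

c:2=>grp=2  r:10=>rB=1,tig=1,lo=0
L=2*4+1=9  i=1*2+0=2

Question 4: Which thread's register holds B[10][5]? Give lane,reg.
c=5->g=5  r=10->rb=1,t=1,b0=0
L=5*4+1=21  i=1*2+0=2

21,2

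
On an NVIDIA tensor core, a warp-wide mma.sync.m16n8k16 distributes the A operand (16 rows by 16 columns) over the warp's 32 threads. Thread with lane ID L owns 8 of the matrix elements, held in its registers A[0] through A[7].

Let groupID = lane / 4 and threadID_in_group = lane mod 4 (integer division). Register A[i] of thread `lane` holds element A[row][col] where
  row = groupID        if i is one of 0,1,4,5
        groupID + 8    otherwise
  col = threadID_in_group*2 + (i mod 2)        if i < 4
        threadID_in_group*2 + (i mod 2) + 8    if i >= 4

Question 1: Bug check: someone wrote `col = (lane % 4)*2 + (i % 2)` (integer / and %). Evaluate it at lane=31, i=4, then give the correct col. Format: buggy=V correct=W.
`(lane % 4)*2 + (i % 2)`[31,4]->6
31: g=7,t=3
[4] (7+0,3*2+0+8) = (7,14)
col: 6 vs 14

buggy=6 correct=14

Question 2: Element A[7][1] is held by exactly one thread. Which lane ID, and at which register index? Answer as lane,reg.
28,1

r=7⇒gr=7,Rb=0  c=1⇒Cb=0,th=0,odd=1
L=7*4+0=28  i=0*4+0*2+1=1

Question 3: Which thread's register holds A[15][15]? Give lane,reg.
31,7

r=15⇒gr=7,Rb=1  c=15⇒Cb=1,th=3,odd=1
L=7*4+3=31  i=1*4+1*2+1=7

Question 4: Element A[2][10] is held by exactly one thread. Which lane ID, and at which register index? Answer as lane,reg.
r=2⇒gr=2,Rb=0  c=10⇒Cb=1,th=1,odd=0
L=2*4+1=9  i=1*4+0*2+0=4

9,4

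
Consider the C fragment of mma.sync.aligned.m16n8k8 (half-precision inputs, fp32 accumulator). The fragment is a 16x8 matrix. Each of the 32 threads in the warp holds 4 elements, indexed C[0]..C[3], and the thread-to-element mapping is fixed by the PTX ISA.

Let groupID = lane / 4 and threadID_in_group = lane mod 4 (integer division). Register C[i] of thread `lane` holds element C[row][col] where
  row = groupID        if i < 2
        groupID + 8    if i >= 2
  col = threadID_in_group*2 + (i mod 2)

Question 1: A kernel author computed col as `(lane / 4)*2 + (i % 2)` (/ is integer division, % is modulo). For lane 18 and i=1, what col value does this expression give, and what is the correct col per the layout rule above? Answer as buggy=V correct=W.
buggy=9 correct=5

`(lane / 4)*2 + (i % 2)`[18,1]⇒9
18: gr=4,th=2
[1] (4+0,2*2+1) = (4,5)
col: 9 vs 5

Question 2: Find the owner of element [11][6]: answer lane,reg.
r=11→G=3,rhi=1  c=6→T=3,p=0
L=3*4+3=15  i=1*2+0=2

15,2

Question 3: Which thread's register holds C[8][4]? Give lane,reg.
r: 8->gid=0,r8=1  c: 4->tid=2,i&1=0
L=0*4+2=2  i=1*2+0=2

2,2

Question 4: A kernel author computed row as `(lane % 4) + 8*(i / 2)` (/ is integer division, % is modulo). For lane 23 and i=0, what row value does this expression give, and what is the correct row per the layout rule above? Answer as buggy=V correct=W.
`(lane % 4) + 8*(i / 2)`[23,0]=>3
lane 23: grp=5 (23/4), tig=3 (23%4)
i=0: r=5+0=5, c=3*2+0=6
row: 3 vs 5

buggy=3 correct=5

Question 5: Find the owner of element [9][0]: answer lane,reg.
4,2

r: 9->gid=1,r8=1  c: 0->tid=0,i&1=0
L=1*4+0=4  i=1*2+0=2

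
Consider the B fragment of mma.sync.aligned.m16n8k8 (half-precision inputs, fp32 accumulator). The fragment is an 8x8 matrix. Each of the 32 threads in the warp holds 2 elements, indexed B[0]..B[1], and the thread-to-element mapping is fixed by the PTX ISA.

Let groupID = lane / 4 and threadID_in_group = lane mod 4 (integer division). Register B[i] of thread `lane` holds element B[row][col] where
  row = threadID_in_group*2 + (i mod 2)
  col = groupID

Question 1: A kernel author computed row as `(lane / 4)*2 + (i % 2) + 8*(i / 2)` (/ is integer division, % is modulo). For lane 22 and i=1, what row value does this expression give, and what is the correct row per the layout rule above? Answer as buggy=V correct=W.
buggy=11 correct=5

`(lane / 4)*2 + (i % 2) + 8*(i / 2)`[22,1]⇒11
22: gr=5,th=2
[1] (2*2+1,5) = (5,5)
row: 11 vs 5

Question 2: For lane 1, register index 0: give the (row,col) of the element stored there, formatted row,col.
lane 1->1/4=0, 1 mod 4=1
i=0  r:2·1+0->2  c:0

2,0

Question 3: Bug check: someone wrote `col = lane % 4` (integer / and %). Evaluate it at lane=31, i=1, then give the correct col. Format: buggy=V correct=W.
buggy=3 correct=7

`lane % 4`[31,1]⇒3
lane 31: gr=7 (31/4), th=3 (31%4)
i=1: r=3*2+1=7, c=gr=7
col: 3 vs 7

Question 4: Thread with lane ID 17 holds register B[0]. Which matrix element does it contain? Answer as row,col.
17: grp=4,tig=1
[0] (1*2+0,4) = (2,4)

2,4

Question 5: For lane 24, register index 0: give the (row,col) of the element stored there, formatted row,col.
0,6

lane 24=>24/4=6, 24 mod 4=0
i=0  r:2·0+0=>0  c:6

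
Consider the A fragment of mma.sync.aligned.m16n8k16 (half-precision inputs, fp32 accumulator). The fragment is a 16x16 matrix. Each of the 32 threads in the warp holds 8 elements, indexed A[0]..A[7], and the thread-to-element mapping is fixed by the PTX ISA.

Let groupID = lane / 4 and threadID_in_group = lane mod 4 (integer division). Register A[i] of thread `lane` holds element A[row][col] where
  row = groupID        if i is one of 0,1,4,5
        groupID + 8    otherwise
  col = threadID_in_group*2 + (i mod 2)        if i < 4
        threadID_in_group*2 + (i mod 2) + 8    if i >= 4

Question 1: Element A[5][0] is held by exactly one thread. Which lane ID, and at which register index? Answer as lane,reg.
20,0

r=5⇒gr=5,Rb=0  c=0⇒Cb=0,th=0,odd=0
L=5*4+0=20  i=0*4+0*2+0=0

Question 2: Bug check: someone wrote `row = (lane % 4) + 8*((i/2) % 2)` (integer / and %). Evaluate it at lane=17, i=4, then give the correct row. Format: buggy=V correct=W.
buggy=1 correct=4

`(lane % 4) + 8*((i/2) % 2)`[17,4]=>1
17: grp=4,tig=1
[4] (4+0,1*2+0+8) = (4,10)
row: 1 vs 4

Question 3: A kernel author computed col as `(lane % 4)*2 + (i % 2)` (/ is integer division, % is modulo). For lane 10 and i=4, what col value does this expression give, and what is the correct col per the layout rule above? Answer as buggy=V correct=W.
buggy=4 correct=12

`(lane % 4)*2 + (i % 2)`[10,4]->4
lane 10->10/4=2, 10 mod 4=2
i=4  r:2+0->2  c:2·2+0+8->12
col: 4 vs 12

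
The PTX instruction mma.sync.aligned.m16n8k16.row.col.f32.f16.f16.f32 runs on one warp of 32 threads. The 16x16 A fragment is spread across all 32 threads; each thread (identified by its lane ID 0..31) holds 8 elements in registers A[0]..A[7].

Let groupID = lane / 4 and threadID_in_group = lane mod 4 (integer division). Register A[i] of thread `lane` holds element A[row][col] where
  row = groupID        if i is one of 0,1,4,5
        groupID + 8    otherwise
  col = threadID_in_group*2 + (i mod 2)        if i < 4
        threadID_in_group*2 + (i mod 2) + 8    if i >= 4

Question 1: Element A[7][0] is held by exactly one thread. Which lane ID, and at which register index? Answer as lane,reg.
28,0

r=7⇒gr=7,Rb=0  c=0⇒Cb=0,th=0,odd=0
L=7*4+0=28  i=0*4+0*2+0=0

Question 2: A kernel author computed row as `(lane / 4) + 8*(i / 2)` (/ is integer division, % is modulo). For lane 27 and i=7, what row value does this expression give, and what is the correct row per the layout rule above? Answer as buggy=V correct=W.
`(lane / 4) + 8*(i / 2)`[27,7]⇒30
L=27⇒gr=27>>2=6, th=27&3=3
[7]⇒row 6+8=14  col 3·2+1+8=15
row: 30 vs 14

buggy=30 correct=14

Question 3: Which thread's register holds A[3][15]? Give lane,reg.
15,5

r:3=>grp=3,rB=0  c:15=>cB=1,tig=3,lo=1
L=3*4+3=15  i=1*4+0*2+1=5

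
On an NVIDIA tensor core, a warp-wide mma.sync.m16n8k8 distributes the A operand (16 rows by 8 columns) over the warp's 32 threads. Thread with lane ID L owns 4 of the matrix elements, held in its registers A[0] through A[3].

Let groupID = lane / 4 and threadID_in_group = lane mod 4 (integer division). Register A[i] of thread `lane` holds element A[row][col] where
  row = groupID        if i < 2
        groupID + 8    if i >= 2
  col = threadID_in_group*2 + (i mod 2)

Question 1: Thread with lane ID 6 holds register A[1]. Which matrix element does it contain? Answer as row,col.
lane 6->6/4=1, 6 mod 4=2
i=1  r:1+0->1  c:2·2+1->5

1,5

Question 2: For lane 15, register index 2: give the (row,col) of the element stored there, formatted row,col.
L=15->g=15>>2=3, t=15&3=3
[2]->row 3+8=11  col 3·2+0=6

11,6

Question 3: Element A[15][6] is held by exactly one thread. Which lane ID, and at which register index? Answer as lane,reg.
r=15→G=7,rhi=1  c=6→T=3,p=0
L=7*4+3=31  i=1*2+0=2

31,2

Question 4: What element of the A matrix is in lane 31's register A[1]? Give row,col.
31: gid=7,tid=3
[1] (7+0,3*2+1) = (7,7)

7,7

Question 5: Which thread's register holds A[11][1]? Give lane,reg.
r: 11->gid=3,r8=1  c: 1->tid=0,i&1=1
L=3*4+0=12  i=1*2+1=3

12,3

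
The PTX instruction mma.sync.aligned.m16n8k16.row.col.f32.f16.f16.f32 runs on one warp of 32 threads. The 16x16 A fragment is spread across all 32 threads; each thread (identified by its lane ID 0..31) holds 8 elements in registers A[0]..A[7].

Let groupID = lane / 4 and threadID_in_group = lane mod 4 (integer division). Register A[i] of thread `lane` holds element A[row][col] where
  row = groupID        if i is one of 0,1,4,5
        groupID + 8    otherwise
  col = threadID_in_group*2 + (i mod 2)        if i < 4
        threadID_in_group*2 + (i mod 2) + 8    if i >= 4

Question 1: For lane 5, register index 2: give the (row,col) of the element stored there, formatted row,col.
9,2

lane 5: gr=1 (5/4), th=1 (5%4)
i=2: r=1+8=9, c=1*2+0+0=2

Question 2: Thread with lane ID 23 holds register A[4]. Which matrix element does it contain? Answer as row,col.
5,14

lane 23=>23/4=5, 23 mod 4=3
i=4  r:5+0=>5  c:2·3+0+8=>14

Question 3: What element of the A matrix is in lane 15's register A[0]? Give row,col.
15: grp=3,tig=3
[0] (3+0,3*2+0+0) = (3,6)

3,6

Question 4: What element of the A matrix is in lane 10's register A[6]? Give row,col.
10: G=2,T=2
[6] (2+8,2*2+0+8) = (10,12)

10,12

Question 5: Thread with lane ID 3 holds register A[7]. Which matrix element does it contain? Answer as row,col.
3: g=0,t=3
[7] (0+8,3*2+1+8) = (8,15)

8,15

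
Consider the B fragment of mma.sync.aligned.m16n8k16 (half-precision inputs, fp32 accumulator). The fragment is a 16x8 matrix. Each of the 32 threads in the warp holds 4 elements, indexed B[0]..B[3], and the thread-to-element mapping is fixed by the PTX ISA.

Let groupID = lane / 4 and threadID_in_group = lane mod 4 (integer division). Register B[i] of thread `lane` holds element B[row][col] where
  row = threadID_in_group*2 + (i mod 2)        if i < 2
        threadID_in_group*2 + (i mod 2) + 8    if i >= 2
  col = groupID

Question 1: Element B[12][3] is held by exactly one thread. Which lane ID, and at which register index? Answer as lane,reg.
14,2

c=3→G=3  r=12→rhi=1,T=2,p=0
L=3*4+2=14  i=1*2+0=2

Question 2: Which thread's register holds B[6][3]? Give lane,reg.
c=3⇒gr=3  r=6⇒Rb=0,th=3,odd=0
L=3*4+3=15  i=0*2+0=0

15,0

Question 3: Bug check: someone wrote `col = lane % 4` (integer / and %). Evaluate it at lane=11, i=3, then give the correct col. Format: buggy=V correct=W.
buggy=3 correct=2

`lane % 4`[11,3]->3
11: g=2,t=3
[3] (3*2+1+8,2) = (15,2)
col: 3 vs 2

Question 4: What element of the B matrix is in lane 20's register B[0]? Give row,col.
L=20->g=20>>2=5, t=20&3=0
[0]->row 0·2+0+0=0  col g=5

0,5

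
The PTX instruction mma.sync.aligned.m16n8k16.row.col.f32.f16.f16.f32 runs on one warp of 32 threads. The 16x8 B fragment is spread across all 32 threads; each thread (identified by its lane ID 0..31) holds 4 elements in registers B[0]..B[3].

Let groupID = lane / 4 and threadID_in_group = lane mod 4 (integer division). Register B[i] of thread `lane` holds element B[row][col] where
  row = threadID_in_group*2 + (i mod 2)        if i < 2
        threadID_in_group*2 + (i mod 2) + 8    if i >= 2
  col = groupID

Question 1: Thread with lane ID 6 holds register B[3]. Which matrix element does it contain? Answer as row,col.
13,1

6: g=1,t=2
[3] (2*2+1+8,1) = (13,1)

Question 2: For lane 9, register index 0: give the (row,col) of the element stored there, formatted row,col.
L=9->g=9>>2=2, t=9&3=1
[0]->row 1·2+0+0=2  col g=2

2,2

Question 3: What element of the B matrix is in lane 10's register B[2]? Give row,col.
12,2

10: g=2,t=2
[2] (2*2+0+8,2) = (12,2)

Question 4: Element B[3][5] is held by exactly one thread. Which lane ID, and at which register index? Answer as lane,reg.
21,1

c=5→G=5  r=3→rhi=0,T=1,p=1
L=5*4+1=21  i=0*2+1=1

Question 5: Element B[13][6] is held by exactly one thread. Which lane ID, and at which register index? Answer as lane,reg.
c=6->g=6  r=13->rb=1,t=2,b0=1
L=6*4+2=26  i=1*2+1=3

26,3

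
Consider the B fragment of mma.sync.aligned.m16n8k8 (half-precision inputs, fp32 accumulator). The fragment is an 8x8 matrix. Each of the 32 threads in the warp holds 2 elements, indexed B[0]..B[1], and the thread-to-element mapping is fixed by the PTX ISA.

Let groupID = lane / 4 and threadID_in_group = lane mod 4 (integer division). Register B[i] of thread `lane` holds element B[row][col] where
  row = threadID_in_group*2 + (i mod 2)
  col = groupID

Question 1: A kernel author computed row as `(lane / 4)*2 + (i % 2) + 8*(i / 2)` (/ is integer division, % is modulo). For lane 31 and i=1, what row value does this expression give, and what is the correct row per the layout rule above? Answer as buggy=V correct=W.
`(lane / 4)*2 + (i % 2) + 8*(i / 2)`[31,1]->15
lane 31->31/4=7, 31 mod 4=3
i=1  r:2·3+1->7  c:7
row: 15 vs 7

buggy=15 correct=7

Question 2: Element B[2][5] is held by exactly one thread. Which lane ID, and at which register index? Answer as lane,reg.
c=5⇒gr=5  r=2⇒th=1,odd=0
L=5*4+1=21  i=0=0

21,0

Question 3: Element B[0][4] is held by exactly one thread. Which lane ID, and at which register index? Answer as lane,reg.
c:4=>grp=4  r:0=>tig=0,lo=0
L=4*4+0=16  i=0=0

16,0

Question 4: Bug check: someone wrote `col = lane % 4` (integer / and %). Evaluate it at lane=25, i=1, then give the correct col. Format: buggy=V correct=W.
`lane % 4`[25,1]->1
25: g=6,t=1
[1] (1*2+1,6) = (3,6)
col: 1 vs 6

buggy=1 correct=6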